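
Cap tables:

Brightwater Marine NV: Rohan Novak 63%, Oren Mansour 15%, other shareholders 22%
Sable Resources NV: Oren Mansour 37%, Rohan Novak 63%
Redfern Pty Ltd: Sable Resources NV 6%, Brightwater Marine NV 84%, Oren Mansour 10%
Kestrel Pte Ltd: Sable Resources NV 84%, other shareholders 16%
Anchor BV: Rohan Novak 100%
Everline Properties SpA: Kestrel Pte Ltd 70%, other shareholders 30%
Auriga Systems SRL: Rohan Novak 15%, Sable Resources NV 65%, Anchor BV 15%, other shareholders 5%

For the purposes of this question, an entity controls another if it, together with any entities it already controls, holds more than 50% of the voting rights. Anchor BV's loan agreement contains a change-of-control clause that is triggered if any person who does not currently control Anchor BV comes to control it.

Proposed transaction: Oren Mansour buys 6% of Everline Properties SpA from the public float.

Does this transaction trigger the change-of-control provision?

The purchase changes only Oren's holdings, so Oren is the only person who could newly come to control Anchor.
Oren's largest direct stake is 37% in Sable, which does not meet the threshold, so Oren controls no company.
Neither Oren nor any entity Oren controls holds any voting interest in Anchor.
So before the transaction, Oren does not control Anchor.
After the purchase, Oren holds 6% of Everline directly.
Oren's side now holds 6% of Everline, not > 50%, so Oren still does not control Everline.
After the transaction, neither Oren nor any entity Oren controls holds a voting interest in Anchor, so Oren still does not control it.
No new person acquires control, so the clause is not triggered.

No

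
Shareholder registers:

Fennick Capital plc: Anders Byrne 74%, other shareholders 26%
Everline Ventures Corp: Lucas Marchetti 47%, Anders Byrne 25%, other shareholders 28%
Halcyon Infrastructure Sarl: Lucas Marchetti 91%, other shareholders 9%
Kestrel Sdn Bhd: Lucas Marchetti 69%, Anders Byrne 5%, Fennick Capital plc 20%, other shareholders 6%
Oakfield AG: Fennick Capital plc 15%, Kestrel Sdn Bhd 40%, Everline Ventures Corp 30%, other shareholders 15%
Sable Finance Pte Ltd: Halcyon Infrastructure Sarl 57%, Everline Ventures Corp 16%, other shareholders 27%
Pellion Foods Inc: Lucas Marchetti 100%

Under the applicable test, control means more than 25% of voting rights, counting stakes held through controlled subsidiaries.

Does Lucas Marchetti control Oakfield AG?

Lucas holds 69% of Kestrel, so Lucas controls Kestrel.
Lucas holds 47% of Everline, so Lucas controls Everline.
Kestrel and Everline together hold 40% + 30% = 70% of Oakfield, so Lucas controls Oakfield.

Yes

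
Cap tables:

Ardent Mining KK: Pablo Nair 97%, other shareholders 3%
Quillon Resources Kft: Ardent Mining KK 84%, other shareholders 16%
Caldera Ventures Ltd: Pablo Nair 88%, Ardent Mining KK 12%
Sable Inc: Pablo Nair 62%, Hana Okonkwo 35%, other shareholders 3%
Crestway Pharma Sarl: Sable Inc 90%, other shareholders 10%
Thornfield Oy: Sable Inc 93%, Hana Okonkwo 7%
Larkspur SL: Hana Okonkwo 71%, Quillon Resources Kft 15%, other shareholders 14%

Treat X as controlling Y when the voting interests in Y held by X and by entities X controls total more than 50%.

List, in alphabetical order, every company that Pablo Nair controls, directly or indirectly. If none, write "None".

Pablo holds 97% of Ardent, so Pablo controls Ardent.
Ardent holds 84% of Quillon, so Pablo controls Quillon.
Pablo and Ardent together hold 88% + 12% = 100% of Caldera, so Pablo controls Caldera.
Pablo holds 62% of Sable, so Pablo controls Sable.
Sable holds 90% of Crestway, so Pablo controls Crestway.
Sable holds 93% of Thornfield, so Pablo controls Thornfield.
No other company's threshold is met.

Ardent Mining KK, Caldera Ventures Ltd, Crestway Pharma Sarl, Quillon Resources Kft, Sable Inc, Thornfield Oy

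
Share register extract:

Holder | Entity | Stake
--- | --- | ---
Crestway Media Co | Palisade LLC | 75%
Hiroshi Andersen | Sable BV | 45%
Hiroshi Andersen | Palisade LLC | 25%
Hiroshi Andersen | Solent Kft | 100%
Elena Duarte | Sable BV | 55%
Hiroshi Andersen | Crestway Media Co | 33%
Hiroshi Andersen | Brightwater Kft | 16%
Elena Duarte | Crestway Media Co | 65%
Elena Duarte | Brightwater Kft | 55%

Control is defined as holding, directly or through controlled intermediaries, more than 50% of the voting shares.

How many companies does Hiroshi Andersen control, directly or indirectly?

Hiroshi holds 100% of Solent, so Hiroshi controls Solent.
No other company's threshold is met.
Hiroshi controls 1 company.

1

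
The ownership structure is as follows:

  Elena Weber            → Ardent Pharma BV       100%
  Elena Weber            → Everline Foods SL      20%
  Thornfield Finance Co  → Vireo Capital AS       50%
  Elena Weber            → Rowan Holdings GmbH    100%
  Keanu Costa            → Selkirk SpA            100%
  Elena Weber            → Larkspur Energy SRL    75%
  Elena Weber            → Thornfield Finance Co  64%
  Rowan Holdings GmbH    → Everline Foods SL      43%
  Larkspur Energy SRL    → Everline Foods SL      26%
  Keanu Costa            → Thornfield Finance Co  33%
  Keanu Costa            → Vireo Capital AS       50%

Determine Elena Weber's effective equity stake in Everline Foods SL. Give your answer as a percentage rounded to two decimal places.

82.50%

Elena reaches Everline along 3 paths.
Direct stake: 20% = 20%.
Via Rowan: 100% × 43% = 43%.
Via Larkspur: 75% × 26% = 19.5%.
Total: 20% + 43% + 19.5% = 82.5%.
Rounded: 82.50%.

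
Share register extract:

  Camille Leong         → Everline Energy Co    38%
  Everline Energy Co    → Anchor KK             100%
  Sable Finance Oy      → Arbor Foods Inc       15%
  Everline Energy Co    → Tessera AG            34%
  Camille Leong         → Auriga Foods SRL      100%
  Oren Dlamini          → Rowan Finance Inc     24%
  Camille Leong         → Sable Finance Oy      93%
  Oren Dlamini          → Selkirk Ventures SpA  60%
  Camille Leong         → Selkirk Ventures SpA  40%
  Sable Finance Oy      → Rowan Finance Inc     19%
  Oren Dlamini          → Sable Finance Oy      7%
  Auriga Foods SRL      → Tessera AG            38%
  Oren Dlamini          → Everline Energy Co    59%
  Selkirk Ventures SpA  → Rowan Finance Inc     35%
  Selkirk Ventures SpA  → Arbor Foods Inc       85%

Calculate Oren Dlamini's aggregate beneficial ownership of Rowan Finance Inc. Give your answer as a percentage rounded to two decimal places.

46.33%

Oren reaches Rowan along 3 paths.
Direct stake: 24% = 24%.
Via Selkirk: 60% × 35% = 21%.
Via Sable: 7% × 19% = 1.33%.
Total: 24% + 21% + 1.33% = 46.33%.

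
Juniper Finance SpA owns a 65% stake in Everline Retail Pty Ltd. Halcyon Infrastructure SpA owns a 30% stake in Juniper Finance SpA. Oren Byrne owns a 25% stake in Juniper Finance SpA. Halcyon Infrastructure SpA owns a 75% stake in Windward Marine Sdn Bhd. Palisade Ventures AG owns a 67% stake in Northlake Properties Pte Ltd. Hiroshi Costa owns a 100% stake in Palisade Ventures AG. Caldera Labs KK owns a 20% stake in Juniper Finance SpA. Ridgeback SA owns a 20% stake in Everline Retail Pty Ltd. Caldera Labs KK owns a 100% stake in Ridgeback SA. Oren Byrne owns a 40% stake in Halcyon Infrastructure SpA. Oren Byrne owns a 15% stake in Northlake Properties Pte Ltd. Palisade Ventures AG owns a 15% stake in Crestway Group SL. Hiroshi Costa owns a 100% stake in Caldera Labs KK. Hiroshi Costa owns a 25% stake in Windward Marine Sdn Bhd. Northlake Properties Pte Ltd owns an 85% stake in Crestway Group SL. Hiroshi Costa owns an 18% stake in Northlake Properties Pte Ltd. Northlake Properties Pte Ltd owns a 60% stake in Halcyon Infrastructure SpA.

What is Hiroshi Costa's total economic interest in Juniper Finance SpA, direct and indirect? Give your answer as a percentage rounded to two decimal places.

Hiroshi reaches Juniper along 3 paths.
Via Caldera: 100% × 20% = 20%.
Via Palisade → Northlake → Halcyon: 100% × 67% × 60% × 30% = 12.06%.
Via Northlake → Halcyon: 18% × 60% × 30% = 3.24%.
Total: 20% + 12.06% + 3.24% = 35.3%.
Rounded: 35.30%.

35.30%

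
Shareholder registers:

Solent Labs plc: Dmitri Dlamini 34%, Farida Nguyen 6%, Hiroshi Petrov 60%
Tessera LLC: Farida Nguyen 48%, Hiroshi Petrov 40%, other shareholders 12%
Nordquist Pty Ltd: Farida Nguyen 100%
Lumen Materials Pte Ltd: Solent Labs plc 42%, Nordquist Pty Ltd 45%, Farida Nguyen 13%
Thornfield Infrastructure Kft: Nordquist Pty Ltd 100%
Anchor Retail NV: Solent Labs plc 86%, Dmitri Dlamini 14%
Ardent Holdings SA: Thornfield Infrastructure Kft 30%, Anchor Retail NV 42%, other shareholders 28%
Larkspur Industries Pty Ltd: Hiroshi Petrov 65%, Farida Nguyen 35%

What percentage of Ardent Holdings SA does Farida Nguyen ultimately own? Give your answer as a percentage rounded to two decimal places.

32.17%

Farida reaches Ardent along 2 paths.
Via Nordquist → Thornfield: 100% × 100% × 30% = 30%.
Via Solent → Anchor: 6% × 86% × 42% = 2.1672%.
Total: 30% + 2.1672% = 32.1672%.
Rounded: 32.17%.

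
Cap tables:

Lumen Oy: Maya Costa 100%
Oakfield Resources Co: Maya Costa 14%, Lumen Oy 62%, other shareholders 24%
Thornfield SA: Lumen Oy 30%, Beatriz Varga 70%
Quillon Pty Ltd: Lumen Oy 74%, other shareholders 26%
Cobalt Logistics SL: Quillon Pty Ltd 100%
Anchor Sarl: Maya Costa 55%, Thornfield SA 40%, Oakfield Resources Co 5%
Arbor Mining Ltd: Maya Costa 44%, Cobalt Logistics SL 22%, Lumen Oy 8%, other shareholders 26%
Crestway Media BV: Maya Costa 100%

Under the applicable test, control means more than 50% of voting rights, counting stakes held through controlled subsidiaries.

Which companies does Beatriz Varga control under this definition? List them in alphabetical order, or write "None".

Thornfield SA

Beatriz holds 70% of Thornfield, so Beatriz controls Thornfield.
No other company's threshold is met.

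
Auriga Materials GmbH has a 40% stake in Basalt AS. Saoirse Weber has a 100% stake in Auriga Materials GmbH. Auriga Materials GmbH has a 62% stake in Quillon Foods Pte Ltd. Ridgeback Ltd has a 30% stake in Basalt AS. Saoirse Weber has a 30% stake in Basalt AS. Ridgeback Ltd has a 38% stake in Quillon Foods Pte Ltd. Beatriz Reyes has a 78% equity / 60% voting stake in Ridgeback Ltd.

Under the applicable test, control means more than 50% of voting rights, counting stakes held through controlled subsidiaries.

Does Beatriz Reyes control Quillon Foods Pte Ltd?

No

Beatriz holds 60% of Ridgeback, so Beatriz controls Ridgeback.
In Quillon, Beatriz's side holds only 38%, not > 50%.
So Beatriz does not control Quillon.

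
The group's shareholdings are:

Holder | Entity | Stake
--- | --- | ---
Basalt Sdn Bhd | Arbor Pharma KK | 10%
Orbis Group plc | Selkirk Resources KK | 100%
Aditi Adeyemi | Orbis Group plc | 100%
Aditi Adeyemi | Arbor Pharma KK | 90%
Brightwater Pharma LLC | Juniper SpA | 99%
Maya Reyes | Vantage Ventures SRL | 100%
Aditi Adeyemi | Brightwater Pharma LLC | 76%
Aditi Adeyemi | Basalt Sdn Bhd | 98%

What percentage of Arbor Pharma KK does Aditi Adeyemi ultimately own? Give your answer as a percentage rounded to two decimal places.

99.80%

Aditi reaches Arbor along 2 paths.
Direct stake: 90% = 90%.
Via Basalt: 98% × 10% = 9.8%.
Total: 90% + 9.8% = 99.8%.
Rounded: 99.80%.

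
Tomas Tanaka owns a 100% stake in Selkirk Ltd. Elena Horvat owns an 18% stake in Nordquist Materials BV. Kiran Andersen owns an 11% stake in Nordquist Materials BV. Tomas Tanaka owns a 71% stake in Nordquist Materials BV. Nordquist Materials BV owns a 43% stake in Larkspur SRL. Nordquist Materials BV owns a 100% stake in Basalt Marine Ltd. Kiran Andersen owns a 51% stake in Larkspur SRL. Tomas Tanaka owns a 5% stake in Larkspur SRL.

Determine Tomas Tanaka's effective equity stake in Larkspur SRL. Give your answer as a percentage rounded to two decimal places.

35.53%

Tomas reaches Larkspur along 2 paths.
Via Nordquist: 71% × 43% = 30.53%.
Direct stake: 5% = 5%.
Total: 30.53% + 5% = 35.53%.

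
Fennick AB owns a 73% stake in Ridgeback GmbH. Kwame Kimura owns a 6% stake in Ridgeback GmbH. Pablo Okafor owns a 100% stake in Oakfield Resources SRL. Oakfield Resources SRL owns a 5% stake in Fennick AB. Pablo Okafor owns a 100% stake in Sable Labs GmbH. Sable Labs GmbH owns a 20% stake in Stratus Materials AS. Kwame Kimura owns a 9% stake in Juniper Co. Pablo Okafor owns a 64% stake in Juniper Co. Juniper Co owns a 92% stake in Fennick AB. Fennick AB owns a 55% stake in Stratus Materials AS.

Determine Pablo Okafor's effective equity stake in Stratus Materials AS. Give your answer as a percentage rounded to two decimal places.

Pablo reaches Stratus along 3 paths.
Via Sable: 100% × 20% = 20%.
Via Juniper → Fennick: 64% × 92% × 55% = 32.384%.
Via Oakfield → Fennick: 100% × 5% × 55% = 2.75%.
Total: 20% + 32.384% + 2.75% = 55.134%.
Rounded: 55.13%.

55.13%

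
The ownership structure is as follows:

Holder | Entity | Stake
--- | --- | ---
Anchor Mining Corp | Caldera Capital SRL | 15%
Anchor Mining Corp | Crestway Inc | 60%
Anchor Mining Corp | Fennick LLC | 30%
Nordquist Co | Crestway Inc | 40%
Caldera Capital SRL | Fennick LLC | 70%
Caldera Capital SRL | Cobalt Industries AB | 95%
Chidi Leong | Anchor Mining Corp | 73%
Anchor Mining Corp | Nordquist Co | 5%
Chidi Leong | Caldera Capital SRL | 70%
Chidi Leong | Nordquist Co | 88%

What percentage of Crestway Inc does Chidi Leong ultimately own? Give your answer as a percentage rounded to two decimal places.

Chidi reaches Crestway along 3 paths.
Via Anchor: 73% × 60% = 43.8%.
Via Anchor → Nordquist: 73% × 5% × 40% = 1.46%.
Via Nordquist: 88% × 40% = 35.2%.
Total: 43.8% + 1.46% + 35.2% = 80.46%.

80.46%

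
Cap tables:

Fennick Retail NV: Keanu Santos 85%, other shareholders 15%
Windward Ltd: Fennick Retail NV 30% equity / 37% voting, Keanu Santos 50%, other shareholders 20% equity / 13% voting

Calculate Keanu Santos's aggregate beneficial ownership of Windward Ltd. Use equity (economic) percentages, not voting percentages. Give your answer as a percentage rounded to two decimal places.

Keanu reaches Windward along 2 paths.
Via Fennick: 85% × 30% = 25.5%.
Direct stake: 50% = 50%.
Total: 25.5% + 50% = 75.5%.
Rounded: 75.50%.

75.50%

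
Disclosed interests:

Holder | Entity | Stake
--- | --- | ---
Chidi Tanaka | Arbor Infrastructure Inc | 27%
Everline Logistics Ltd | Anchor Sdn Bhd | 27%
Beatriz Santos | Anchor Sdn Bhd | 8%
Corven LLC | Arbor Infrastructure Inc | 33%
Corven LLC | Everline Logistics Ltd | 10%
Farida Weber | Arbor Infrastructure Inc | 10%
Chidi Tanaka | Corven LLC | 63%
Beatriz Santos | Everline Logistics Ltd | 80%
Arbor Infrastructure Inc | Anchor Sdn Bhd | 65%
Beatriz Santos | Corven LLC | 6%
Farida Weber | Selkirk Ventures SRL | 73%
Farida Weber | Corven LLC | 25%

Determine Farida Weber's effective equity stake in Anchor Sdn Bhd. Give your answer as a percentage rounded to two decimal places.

Farida reaches Anchor along 3 paths.
Via Arbor: 10% × 65% = 6.5%.
Via Corven → Arbor: 25% × 33% × 65% = 5.3625%.
Via Corven → Everline: 25% × 10% × 27% = 0.675%.
Total: 6.5% + 5.3625% + 0.675% = 12.5375%.
Rounded: 12.54%.

12.54%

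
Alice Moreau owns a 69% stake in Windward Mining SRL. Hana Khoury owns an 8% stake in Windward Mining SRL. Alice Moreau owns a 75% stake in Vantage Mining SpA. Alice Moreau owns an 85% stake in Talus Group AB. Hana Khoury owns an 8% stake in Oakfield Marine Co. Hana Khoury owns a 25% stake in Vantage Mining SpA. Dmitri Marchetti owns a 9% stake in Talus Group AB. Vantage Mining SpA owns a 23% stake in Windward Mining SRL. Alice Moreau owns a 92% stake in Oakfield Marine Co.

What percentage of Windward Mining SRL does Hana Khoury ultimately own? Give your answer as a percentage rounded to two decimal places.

13.75%

Hana reaches Windward along 2 paths.
Direct stake: 8% = 8%.
Via Vantage: 25% × 23% = 5.75%.
Total: 8% + 5.75% = 13.75%.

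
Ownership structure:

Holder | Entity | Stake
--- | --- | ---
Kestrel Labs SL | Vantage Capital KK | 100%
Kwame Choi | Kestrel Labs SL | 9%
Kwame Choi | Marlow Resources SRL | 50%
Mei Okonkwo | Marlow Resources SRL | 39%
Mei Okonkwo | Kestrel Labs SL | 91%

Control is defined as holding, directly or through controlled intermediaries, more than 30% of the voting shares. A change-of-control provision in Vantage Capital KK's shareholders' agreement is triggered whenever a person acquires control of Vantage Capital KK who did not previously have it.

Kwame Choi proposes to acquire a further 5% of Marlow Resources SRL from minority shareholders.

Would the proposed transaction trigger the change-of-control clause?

The purchase changes only Kwame's holdings, so Kwame is the only person who could newly come to control Vantage.
Kwame holds 50% of Marlow, so Kwame controls Marlow.
Neither Kwame nor any entity Kwame controls holds any voting interest in Vantage.
So before the transaction, Kwame does not control Vantage.
After the purchase, Kwame's direct stake in Marlow rises to 50% + 5% = 55%.
Kwame holds 55% of Marlow, so Kwame controls Marlow.
After the transaction, neither Kwame nor any entity Kwame controls holds a voting interest in Vantage, so Kwame still does not control it.
No new person acquires control, so the clause is not triggered.

No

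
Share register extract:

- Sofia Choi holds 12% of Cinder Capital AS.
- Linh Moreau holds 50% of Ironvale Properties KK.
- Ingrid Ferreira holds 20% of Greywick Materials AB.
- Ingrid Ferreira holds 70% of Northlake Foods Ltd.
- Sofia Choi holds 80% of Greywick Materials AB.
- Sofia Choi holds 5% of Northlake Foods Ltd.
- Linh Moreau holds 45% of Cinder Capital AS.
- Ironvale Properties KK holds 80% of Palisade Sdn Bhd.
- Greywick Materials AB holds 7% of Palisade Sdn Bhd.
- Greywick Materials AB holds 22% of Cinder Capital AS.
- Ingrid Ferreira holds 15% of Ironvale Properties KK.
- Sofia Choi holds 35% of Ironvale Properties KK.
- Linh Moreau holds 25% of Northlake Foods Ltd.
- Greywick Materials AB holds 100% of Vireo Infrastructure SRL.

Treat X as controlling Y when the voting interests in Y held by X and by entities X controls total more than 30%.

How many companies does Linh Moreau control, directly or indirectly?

Linh holds 50% of Ironvale, so Linh controls Ironvale.
Ironvale holds 80% of Palisade, so Linh controls Palisade.
Linh holds 45% of Cinder, so Linh controls Cinder.
No other company's threshold is met.
Linh controls 3 companies.

3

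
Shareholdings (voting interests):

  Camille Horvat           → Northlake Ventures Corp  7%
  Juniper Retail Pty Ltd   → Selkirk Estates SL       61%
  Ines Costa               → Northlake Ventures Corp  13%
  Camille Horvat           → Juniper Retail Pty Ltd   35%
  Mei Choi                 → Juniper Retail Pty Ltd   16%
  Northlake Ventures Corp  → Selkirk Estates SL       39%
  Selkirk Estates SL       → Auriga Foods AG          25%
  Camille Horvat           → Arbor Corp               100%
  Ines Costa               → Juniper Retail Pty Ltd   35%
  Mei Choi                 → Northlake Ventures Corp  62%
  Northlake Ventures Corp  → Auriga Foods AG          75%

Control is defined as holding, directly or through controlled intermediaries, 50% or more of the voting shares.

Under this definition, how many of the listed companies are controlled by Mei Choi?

2

Mei holds 62% of Northlake, so Mei controls Northlake.
Northlake holds 75% of Auriga, so Mei controls Auriga.
No other company's threshold is met.
Mei controls 2 companies.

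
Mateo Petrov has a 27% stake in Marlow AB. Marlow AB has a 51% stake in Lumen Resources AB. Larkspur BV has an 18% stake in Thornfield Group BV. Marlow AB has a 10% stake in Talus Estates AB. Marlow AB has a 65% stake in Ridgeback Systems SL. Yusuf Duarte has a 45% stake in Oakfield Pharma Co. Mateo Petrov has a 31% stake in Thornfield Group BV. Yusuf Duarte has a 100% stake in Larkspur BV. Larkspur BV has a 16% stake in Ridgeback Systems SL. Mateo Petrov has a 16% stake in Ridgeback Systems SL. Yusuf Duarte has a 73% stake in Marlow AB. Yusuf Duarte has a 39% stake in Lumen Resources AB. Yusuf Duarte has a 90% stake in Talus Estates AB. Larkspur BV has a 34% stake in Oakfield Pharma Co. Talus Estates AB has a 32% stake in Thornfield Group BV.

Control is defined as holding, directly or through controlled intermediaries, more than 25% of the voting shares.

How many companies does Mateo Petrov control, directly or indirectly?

4

Mateo holds 27% of Marlow, so Mateo controls Marlow.
Marlow and Mateo together hold 65% + 16% = 81% of Ridgeback, so Mateo controls Ridgeback.
Mateo holds 31% of Thornfield, so Mateo controls Thornfield.
Marlow holds 51% of Lumen, so Mateo controls Lumen.
No other company's threshold is met.
Mateo controls 4 companies.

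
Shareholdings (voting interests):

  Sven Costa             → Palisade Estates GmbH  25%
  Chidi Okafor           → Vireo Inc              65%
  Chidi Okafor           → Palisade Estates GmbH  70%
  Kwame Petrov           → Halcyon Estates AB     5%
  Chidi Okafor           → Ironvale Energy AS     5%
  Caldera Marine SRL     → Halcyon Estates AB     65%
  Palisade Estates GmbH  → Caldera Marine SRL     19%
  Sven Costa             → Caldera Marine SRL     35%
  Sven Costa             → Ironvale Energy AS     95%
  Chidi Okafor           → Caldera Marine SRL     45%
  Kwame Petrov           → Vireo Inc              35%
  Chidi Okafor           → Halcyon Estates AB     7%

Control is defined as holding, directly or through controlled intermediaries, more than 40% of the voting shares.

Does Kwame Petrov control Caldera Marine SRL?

No

Kwame's largest direct stake is 35% in Vireo, which does not meet the threshold, so Kwame controls no company.
Neither Kwame nor any entity Kwame controls holds any voting interest in Caldera.
So Kwame does not control Caldera.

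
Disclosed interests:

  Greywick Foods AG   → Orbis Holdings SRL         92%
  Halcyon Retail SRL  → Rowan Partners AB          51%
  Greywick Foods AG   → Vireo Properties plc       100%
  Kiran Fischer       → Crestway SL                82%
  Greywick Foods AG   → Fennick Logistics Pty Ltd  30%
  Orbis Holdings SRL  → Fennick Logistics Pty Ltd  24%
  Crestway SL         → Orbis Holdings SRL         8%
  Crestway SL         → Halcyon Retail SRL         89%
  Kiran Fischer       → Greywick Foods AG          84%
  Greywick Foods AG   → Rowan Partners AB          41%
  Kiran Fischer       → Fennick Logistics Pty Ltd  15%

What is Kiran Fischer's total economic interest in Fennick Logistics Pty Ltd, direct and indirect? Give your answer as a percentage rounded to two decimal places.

Kiran reaches Fennick along 4 paths.
Via Greywick → Orbis: 84% × 92% × 24% = 18.5472%.
Via Crestway → Orbis: 82% × 8% × 24% = 1.5744%.
Direct stake: 15% = 15%.
Via Greywick: 84% × 30% = 25.2%.
Total: 18.5472% + 1.5744% + 15% + 25.2% = 60.3216%.
Rounded: 60.32%.

60.32%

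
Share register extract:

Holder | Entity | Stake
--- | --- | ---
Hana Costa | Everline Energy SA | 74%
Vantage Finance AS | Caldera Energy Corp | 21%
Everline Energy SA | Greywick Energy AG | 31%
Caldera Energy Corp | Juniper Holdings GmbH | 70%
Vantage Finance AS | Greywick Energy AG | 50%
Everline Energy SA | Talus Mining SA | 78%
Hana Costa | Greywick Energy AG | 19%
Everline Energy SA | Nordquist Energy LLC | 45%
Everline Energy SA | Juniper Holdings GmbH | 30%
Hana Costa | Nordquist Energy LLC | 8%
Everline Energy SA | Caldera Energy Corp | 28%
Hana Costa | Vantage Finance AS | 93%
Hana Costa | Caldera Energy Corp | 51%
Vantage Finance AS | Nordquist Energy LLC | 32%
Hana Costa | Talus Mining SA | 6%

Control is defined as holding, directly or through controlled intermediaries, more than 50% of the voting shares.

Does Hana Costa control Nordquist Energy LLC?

Hana holds 93% of Vantage, so Hana controls Vantage.
Hana holds 74% of Everline, so Hana controls Everline.
Everline and Hana and Vantage together hold 45% + 8% + 32% = 85% of Nordquist, so Hana controls Nordquist.

Yes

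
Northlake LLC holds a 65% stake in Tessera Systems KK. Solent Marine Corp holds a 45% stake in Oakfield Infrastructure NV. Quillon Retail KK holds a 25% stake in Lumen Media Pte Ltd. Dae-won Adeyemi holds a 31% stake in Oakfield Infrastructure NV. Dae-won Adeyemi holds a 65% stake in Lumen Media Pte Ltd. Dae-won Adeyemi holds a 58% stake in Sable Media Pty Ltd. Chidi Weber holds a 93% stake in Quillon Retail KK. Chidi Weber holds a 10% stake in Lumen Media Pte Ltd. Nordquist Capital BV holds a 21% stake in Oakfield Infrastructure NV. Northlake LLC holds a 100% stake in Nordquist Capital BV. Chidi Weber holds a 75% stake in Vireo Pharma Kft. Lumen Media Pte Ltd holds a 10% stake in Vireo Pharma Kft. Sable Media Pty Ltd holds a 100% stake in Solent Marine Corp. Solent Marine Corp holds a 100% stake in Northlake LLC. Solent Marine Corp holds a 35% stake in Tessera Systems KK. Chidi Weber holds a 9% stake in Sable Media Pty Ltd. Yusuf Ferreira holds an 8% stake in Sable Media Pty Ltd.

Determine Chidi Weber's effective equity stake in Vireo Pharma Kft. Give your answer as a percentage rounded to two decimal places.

78.33%

Chidi reaches Vireo along 3 paths.
Direct stake: 75% = 75%.
Via Quillon → Lumen: 93% × 25% × 10% = 2.325%.
Via Lumen: 10% × 10% = 1%.
Total: 75% + 2.325% + 1% = 78.325%.
Rounded: 78.33%.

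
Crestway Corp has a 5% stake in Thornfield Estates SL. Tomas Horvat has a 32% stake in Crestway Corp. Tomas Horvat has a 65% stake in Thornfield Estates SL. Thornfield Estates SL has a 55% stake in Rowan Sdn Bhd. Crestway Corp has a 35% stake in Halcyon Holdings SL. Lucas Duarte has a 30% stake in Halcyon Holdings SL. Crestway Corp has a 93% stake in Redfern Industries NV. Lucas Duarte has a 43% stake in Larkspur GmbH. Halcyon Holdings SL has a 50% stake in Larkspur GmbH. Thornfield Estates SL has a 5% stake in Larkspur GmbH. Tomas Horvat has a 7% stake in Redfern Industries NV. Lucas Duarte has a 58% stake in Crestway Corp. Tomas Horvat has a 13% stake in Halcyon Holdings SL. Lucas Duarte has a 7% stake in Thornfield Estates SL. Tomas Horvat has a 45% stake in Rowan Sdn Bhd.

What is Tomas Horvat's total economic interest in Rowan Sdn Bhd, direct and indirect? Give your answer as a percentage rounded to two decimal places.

Tomas reaches Rowan along 3 paths.
Via Thornfield: 65% × 55% = 35.75%.
Via Crestway → Thornfield: 32% × 5% × 55% = 0.88%.
Direct stake: 45% = 45%.
Total: 35.75% + 0.88% + 45% = 81.63%.

81.63%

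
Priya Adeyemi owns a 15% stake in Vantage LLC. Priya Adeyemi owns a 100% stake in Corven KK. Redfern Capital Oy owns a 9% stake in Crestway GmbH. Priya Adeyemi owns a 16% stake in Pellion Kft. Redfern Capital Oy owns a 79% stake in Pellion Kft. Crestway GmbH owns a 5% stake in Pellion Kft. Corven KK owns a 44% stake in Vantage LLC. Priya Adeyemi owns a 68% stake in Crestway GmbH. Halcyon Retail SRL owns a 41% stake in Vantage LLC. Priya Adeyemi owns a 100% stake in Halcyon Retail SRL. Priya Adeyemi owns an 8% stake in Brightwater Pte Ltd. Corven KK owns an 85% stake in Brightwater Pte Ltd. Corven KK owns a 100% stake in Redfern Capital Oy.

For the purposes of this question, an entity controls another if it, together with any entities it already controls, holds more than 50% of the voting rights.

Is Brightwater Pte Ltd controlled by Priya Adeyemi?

Yes

Priya holds 100% of Corven, so Priya controls Corven.
Corven and Priya together hold 85% + 8% = 93% of Brightwater, so Priya controls Brightwater.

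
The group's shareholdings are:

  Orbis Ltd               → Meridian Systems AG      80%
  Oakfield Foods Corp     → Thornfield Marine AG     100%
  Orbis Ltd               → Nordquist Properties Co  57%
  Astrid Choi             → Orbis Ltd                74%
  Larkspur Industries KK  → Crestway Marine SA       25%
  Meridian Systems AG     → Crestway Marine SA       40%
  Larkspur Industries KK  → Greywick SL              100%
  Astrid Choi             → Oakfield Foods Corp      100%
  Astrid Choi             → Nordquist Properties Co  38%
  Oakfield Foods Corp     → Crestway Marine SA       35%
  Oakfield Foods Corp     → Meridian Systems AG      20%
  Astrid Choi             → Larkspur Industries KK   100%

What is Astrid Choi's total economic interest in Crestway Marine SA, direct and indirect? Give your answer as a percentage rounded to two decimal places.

91.68%

Astrid reaches Crestway along 4 paths.
Via Oakfield: 100% × 35% = 35%.
Via Orbis → Meridian: 74% × 80% × 40% = 23.68%.
Via Oakfield → Meridian: 100% × 20% × 40% = 8%.
Via Larkspur: 100% × 25% = 25%.
Total: 35% + 23.68% + 8% + 25% = 91.68%.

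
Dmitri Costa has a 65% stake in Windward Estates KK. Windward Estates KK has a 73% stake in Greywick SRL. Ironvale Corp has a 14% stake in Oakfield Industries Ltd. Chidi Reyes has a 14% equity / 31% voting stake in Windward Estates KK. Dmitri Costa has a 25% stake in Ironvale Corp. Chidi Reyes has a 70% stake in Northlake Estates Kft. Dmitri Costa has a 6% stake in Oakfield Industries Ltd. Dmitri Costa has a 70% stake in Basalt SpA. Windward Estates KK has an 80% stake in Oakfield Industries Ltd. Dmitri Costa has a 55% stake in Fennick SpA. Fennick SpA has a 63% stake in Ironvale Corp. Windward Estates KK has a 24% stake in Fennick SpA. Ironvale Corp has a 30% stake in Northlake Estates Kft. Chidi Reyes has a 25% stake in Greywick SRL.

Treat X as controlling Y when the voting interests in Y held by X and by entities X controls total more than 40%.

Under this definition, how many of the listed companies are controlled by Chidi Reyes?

Chidi holds 70% of Northlake, so Chidi controls Northlake.
No other company's threshold is met.
Chidi controls 1 company.

1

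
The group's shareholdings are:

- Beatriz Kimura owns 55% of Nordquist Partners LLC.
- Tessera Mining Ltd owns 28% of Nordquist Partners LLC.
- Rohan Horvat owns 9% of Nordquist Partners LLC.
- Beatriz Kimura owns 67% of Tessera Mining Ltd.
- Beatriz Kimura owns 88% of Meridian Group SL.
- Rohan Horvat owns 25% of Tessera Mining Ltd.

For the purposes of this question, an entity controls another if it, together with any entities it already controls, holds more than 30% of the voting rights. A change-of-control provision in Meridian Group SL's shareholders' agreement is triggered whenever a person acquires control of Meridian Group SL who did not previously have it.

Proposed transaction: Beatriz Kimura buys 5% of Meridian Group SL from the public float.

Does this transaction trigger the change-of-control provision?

No

The purchase changes only Beatriz's holdings, so Beatriz is the only person who could newly come to control Meridian.
Beatriz holds 88% of Meridian, so Beatriz controls Meridian.
So Beatriz already controls Meridian before the transaction.
After the purchase, Beatriz's direct stake in Meridian rises to 88% + 5% = 93%.
Beatriz controlled Meridian already, so this is not a new person acquiring control; every other person's position is unchanged or reduced.
No new person acquires control, so the clause is not triggered.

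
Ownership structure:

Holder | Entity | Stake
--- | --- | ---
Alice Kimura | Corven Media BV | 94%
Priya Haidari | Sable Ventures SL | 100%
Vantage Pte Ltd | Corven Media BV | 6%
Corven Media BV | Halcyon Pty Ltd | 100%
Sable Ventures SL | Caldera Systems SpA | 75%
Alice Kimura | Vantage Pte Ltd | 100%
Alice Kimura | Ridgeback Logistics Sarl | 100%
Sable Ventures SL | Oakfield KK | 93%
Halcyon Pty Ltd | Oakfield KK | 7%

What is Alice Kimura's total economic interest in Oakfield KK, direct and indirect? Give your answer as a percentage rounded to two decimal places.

7.00%

Alice reaches Oakfield along 2 paths.
Via Vantage → Corven → Halcyon: 100% × 6% × 100% × 7% = 0.42%.
Via Corven → Halcyon: 94% × 100% × 7% = 6.58%.
Total: 0.42% + 6.58% = 7%.
Rounded: 7.00%.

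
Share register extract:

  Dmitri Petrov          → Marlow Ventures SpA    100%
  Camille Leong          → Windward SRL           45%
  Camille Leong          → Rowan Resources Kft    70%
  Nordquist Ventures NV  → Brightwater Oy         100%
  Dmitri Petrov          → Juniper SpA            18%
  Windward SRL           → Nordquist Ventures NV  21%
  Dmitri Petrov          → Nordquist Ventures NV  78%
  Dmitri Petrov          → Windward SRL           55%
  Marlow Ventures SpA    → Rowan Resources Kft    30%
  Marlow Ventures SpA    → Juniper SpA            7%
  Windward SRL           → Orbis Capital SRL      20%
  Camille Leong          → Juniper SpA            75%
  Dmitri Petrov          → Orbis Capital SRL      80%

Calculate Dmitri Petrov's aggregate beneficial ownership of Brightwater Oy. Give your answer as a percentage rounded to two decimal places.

89.55%

Dmitri reaches Brightwater along 2 paths.
Via Nordquist: 78% × 100% = 78%.
Via Windward → Nordquist: 55% × 21% × 100% = 11.55%.
Total: 78% + 11.55% = 89.55%.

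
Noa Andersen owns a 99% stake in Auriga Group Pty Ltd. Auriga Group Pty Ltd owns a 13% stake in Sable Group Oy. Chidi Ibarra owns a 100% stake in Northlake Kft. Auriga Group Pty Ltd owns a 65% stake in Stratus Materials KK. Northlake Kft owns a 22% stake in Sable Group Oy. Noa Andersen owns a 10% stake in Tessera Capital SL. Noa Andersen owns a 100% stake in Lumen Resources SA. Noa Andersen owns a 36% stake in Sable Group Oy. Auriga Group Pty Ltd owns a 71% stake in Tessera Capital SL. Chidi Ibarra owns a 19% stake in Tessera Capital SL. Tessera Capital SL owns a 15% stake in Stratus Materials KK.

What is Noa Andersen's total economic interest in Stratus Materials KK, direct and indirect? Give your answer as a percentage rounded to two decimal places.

76.39%

Noa reaches Stratus along 3 paths.
Via Tessera: 10% × 15% = 1.5%.
Via Auriga → Tessera: 99% × 71% × 15% = 10.5435%.
Via Auriga: 99% × 65% = 64.35%.
Total: 1.5% + 10.5435% + 64.35% = 76.3935%.
Rounded: 76.39%.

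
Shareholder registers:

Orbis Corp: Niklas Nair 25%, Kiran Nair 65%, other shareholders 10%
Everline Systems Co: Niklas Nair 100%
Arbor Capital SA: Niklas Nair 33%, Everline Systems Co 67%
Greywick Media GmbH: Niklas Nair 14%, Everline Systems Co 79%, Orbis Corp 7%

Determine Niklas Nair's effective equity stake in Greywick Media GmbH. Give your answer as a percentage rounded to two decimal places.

94.75%

Niklas reaches Greywick along 3 paths.
Direct stake: 14% = 14%.
Via Everline: 100% × 79% = 79%.
Via Orbis: 25% × 7% = 1.75%.
Total: 14% + 79% + 1.75% = 94.75%.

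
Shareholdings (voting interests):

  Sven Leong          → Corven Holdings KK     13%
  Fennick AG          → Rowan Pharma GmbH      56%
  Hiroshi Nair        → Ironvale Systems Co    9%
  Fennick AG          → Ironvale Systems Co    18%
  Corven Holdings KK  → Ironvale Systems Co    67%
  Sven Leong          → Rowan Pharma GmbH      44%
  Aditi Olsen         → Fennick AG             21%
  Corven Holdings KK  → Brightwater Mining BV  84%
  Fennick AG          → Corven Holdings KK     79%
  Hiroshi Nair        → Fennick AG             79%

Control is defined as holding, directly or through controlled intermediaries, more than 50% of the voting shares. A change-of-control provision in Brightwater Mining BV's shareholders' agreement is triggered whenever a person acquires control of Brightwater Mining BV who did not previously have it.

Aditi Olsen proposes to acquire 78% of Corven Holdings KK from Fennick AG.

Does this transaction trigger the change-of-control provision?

Yes

The purchase adds only to Aditi's holdings (Fennick's stake shrinks), so Aditi is the only person who could newly come to control Brightwater.
Aditi's largest direct stake is 21% in Fennick, which does not meet the threshold, so Aditi controls no company.
Neither Aditi nor any entity Aditi controls holds any voting interest in Brightwater.
So before the transaction, Aditi does not control Brightwater.
After the purchase, Aditi holds 78% of Corven directly, and Fennick's stake falls to 1%.
Aditi holds 78% of Corven, so Aditi controls Corven.
Corven holds 84% of Brightwater, so Aditi controls Brightwater.
Aditi did not control Brightwater before and does after, so the clause is triggered.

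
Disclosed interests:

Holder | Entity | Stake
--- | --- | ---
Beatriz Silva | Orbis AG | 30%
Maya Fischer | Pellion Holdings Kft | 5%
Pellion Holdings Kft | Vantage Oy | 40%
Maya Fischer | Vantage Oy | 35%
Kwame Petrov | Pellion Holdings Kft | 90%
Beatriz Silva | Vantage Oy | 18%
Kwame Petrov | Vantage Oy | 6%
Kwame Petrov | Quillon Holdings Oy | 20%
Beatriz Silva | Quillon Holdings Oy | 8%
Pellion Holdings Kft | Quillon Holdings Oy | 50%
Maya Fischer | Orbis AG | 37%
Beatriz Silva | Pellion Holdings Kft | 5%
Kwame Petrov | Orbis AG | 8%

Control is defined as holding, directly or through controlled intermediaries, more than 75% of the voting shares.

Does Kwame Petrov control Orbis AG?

No

Kwame holds 90% of Pellion, so Kwame controls Pellion.
In Orbis, Kwame's side holds only 8%, not > 75%.
So Kwame does not control Orbis.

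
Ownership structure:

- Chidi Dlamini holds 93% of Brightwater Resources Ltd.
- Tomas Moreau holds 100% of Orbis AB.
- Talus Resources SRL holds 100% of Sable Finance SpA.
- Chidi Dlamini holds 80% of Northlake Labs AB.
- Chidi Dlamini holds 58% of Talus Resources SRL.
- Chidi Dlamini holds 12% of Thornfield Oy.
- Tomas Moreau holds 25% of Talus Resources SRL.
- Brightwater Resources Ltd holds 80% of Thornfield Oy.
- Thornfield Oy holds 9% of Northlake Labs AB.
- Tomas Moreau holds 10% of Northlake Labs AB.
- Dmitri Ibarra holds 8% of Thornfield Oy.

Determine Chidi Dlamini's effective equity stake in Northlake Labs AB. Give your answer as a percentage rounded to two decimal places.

87.78%

Chidi reaches Northlake along 3 paths.
Direct stake: 80% = 80%.
Via Thornfield: 12% × 9% = 1.08%.
Via Brightwater → Thornfield: 93% × 80% × 9% = 6.696%.
Total: 80% + 1.08% + 6.696% = 87.776%.
Rounded: 87.78%.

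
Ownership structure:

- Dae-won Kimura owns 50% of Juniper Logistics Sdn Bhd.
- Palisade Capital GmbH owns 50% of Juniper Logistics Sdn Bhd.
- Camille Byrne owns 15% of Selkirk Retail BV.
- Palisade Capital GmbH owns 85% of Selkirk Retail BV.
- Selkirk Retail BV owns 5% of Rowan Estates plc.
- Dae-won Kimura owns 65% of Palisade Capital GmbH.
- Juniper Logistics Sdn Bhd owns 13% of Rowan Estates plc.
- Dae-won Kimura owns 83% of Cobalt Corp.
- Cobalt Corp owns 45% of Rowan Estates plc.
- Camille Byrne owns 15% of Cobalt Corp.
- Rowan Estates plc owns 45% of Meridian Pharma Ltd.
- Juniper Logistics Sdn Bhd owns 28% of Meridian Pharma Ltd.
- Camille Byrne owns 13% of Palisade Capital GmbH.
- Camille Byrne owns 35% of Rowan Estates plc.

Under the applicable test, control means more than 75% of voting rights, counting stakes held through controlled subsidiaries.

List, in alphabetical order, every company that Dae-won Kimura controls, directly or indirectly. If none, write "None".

Cobalt Corp

Dae-won holds 83% of Cobalt, so Dae-won controls Cobalt.
No other company's threshold is met.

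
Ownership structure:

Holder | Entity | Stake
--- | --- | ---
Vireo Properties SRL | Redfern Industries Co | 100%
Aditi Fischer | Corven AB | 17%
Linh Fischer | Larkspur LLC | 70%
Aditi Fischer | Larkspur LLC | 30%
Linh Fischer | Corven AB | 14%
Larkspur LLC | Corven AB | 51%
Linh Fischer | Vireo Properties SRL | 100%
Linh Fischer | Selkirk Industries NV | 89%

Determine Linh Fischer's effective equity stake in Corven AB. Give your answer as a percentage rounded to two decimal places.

Linh reaches Corven along 2 paths.
Via Larkspur: 70% × 51% = 35.7%.
Direct stake: 14% = 14%.
Total: 35.7% + 14% = 49.7%.
Rounded: 49.70%.

49.70%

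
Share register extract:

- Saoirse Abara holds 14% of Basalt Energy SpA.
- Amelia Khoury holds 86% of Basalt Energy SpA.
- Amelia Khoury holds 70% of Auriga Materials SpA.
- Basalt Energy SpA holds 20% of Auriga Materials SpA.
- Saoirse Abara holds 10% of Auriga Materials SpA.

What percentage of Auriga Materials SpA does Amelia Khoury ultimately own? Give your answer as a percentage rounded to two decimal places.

Amelia reaches Auriga along 2 paths.
Direct stake: 70% = 70%.
Via Basalt: 86% × 20% = 17.2%.
Total: 70% + 17.2% = 87.2%.
Rounded: 87.20%.

87.20%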